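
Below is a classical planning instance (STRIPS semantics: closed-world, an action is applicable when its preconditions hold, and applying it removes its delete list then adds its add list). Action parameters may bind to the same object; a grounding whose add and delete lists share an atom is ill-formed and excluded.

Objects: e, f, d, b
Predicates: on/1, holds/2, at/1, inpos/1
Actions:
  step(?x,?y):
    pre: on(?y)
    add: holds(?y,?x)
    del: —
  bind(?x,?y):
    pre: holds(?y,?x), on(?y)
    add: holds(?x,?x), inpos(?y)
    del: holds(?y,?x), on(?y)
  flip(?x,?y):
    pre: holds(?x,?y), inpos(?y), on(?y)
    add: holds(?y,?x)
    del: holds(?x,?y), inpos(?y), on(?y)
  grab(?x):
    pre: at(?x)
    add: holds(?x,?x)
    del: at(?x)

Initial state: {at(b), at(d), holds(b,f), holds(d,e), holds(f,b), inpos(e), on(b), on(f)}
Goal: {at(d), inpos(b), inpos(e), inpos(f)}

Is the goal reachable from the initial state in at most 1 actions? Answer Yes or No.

No

1. bind(f,b)  →  {at(b), at(d), holds(d,e), holds(f,b), holds(f,f), inpos(b), inpos(e), on(f)}
2. bind(b,f)  →  {at(b), at(d), holds(b,b), holds(d,e), holds(f,f), inpos(b), inpos(e), inpos(f)}
optimal plan length = 2; 2 > 1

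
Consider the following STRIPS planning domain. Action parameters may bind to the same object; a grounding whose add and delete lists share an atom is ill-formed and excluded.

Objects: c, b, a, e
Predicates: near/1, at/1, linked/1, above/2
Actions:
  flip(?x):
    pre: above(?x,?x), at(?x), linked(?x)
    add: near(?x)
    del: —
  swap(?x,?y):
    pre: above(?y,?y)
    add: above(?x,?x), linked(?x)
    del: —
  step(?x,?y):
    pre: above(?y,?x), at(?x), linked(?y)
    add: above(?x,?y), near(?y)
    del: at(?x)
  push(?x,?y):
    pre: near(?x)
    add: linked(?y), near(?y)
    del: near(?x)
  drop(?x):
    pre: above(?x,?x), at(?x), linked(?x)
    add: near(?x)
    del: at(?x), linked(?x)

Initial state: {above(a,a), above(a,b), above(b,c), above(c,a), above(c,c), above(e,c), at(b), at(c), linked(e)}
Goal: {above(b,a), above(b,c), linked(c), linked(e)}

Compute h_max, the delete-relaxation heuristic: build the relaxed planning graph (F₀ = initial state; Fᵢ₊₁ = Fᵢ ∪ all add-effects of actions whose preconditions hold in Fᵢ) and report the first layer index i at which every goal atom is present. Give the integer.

2

F0 = init (9 atoms)
F1 = F0 ∪ {above(b,b), above(c,e), above(e,e), linked(a), linked(b), linked(c), near(e)}  (16 atoms)
F2 = F1 ∪ {above(b,a), above(c,b), near(a), near(b), near(c)}  (21 atoms)
goal ⊆ F2  ⇒  h_max = 2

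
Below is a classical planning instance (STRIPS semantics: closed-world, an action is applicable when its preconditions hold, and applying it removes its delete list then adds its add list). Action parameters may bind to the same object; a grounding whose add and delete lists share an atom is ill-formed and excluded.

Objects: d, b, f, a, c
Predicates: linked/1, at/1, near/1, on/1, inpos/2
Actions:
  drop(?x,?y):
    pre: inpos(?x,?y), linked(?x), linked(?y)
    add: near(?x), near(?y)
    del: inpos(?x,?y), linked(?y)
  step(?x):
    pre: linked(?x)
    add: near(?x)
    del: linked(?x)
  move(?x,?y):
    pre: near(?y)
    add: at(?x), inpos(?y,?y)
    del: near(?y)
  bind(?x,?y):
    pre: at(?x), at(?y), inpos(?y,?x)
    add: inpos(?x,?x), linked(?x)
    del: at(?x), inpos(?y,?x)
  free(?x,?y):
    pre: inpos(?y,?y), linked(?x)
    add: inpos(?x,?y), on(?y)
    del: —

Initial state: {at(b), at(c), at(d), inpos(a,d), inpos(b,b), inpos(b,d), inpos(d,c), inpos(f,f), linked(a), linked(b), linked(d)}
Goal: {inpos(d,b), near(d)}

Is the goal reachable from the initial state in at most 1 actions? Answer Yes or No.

1. free(d,b)  →  {at(b), at(c), at(d), inpos(a,d), inpos(b,b), inpos(b,d), inpos(d,b), inpos(d,c), inpos(f,f), linked(a), linked(b), linked(d), on(b)}
2. drop(b,d)  →  {at(b), at(c), at(d), inpos(a,d), inpos(b,b), inpos(d,b), inpos(d,c), inpos(f,f), linked(a), linked(b), near(b), near(d), on(b)}
optimal plan length = 2; 2 > 1

No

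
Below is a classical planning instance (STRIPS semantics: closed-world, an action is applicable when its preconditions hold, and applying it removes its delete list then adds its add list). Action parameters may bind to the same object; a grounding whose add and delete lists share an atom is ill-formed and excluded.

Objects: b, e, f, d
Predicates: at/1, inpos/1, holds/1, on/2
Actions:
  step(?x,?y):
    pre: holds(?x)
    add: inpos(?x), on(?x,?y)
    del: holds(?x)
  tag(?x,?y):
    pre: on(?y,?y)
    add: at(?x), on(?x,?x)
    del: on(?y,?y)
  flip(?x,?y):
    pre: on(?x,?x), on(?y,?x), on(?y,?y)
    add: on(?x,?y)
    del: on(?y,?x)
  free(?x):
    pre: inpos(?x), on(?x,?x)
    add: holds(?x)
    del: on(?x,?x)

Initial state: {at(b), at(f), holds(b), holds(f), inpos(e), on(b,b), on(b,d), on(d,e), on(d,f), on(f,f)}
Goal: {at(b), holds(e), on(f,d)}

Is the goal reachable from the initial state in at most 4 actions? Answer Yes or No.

Yes

1. step(f,d)  →  {at(b), at(f), holds(b), inpos(e), inpos(f), on(b,b), on(b,d), on(d,e), on(d,f), on(f,d), on(f,f)}
2. tag(e,b)  →  {at(b), at(e), at(f), holds(b), inpos(e), inpos(f), on(b,d), on(d,e), on(d,f), on(e,e), on(f,d), on(f,f)}
3. free(e)  →  {at(b), at(e), at(f), holds(b), holds(e), inpos(e), inpos(f), on(b,d), on(d,e), on(d,f), on(f,d), on(f,f)}
optimal plan length = 3; 3 ≤ 4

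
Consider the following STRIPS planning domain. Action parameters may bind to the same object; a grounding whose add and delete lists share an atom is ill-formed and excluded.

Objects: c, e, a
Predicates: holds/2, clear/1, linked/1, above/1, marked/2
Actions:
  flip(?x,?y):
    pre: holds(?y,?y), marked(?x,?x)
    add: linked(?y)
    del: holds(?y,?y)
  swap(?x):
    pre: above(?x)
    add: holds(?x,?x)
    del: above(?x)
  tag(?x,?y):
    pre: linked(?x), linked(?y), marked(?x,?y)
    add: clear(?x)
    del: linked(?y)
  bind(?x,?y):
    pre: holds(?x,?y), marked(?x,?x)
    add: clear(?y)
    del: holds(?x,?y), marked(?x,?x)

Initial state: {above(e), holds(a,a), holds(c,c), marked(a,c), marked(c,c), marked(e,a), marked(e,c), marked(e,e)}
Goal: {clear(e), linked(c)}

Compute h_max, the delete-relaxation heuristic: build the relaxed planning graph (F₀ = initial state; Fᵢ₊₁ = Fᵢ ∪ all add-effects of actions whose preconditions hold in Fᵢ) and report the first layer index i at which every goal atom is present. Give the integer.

F0 = init (8 atoms)
F1 = F0 ∪ {clear(c), holds(e,e), linked(a), linked(c)}  (12 atoms)
F2 = F1 ∪ {clear(a), clear(e), linked(e)}  (15 atoms)
goal ⊆ F2  ⇒  h_max = 2

2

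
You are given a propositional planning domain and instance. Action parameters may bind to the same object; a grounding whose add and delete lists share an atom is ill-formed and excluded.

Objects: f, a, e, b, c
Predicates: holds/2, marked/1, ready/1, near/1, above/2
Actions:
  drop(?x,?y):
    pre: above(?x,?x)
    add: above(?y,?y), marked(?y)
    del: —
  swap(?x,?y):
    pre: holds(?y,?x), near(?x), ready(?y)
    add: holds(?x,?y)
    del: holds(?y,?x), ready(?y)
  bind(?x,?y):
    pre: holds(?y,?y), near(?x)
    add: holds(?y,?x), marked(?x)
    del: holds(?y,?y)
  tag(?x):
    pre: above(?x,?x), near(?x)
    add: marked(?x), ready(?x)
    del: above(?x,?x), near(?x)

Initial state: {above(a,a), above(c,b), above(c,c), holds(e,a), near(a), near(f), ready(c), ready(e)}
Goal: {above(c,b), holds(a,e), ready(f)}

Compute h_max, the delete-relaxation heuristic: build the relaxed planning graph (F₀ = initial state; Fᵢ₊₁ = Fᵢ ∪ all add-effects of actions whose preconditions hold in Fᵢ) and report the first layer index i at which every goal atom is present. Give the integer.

F0 = init (8 atoms)
F1 = F0 ∪ {above(b,b), above(e,e), above(f,f), holds(a,e), marked(a), marked(b), marked(c), marked(e), marked(f), ready(a)}  (18 atoms)
F2 = F1 ∪ {ready(f)}  (19 atoms)
goal ⊆ F2  ⇒  h_max = 2

2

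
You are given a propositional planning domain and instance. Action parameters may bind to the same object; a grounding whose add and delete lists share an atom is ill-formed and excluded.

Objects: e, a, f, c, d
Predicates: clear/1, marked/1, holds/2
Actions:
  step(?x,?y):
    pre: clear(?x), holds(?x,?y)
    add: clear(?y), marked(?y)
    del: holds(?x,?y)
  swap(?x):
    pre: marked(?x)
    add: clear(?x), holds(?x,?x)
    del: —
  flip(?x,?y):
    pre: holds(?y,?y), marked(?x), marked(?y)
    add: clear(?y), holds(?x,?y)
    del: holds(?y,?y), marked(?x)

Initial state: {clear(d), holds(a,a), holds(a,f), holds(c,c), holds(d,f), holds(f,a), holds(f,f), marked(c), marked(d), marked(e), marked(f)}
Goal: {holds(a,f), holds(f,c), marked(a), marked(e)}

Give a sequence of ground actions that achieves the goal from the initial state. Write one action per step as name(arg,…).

1. step(d,f)  →  {clear(d), clear(f), holds(a,a), holds(a,f), holds(c,c), holds(f,a), holds(f,f), marked(c), marked(d), marked(e), marked(f)}
2. step(f,a)  →  {clear(a), clear(d), clear(f), holds(a,a), holds(a,f), holds(c,c), holds(f,f), marked(a), marked(c), marked(d), marked(e), marked(f)}
3. flip(f,c)  →  {clear(a), clear(c), clear(d), clear(f), holds(a,a), holds(a,f), holds(f,c), holds(f,f), marked(a), marked(c), marked(d), marked(e)}

step(d,f); step(f,a); flip(f,c)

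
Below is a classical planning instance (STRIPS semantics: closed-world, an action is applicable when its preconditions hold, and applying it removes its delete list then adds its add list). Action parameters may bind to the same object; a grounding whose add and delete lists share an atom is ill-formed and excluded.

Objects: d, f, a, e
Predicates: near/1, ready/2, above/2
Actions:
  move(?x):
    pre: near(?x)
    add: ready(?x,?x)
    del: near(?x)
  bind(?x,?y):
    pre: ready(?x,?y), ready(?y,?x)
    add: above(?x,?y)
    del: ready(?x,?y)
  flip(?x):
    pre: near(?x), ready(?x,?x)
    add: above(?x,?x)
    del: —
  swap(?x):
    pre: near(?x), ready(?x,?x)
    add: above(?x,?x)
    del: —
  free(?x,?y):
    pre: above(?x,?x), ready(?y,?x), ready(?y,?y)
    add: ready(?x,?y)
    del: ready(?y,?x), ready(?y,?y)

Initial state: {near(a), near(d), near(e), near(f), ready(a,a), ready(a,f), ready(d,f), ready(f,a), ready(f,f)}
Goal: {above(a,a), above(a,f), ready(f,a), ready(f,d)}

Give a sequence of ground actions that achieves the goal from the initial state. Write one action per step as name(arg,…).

move(d); bind(f,f); bind(a,f); bind(a,a); free(f,d)

1. move(d)  →  {near(a), near(e), near(f), ready(a,a), ready(a,f), ready(d,d), ready(d,f), ready(f,a), ready(f,f)}
2. bind(f,f)  →  {above(f,f), near(a), near(e), near(f), ready(a,a), ready(a,f), ready(d,d), ready(d,f), ready(f,a)}
3. bind(a,f)  →  {above(a,f), above(f,f), near(a), near(e), near(f), ready(a,a), ready(d,d), ready(d,f), ready(f,a)}
4. bind(a,a)  →  {above(a,a), above(a,f), above(f,f), near(a), near(e), near(f), ready(d,d), ready(d,f), ready(f,a)}
5. free(f,d)  →  {above(a,a), above(a,f), above(f,f), near(a), near(e), near(f), ready(f,a), ready(f,d)}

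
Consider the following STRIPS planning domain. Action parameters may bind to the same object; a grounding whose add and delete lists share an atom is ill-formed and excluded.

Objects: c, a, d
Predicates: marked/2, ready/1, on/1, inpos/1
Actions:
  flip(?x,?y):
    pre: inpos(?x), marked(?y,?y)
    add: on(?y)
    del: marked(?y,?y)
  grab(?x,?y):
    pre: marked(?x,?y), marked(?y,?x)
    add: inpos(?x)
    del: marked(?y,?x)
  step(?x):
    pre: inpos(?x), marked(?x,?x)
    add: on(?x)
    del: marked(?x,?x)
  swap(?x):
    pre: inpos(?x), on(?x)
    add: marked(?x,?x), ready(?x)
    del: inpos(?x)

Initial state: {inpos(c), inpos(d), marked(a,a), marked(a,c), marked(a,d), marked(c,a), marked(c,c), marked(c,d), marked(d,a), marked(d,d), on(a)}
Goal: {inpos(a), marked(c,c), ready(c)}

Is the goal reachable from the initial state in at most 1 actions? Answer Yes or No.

1. flip(c,c)  →  {inpos(c), inpos(d), marked(a,a), marked(a,c), marked(a,d), marked(c,a), marked(c,d), marked(d,a), marked(d,d), on(a), on(c)}
2. grab(a,c)  →  {inpos(a), inpos(c), inpos(d), marked(a,a), marked(a,c), marked(a,d), marked(c,d), marked(d,a), marked(d,d), on(a), on(c)}
3. swap(c)  →  {inpos(a), inpos(d), marked(a,a), marked(a,c), marked(a,d), marked(c,c), marked(c,d), marked(d,a), marked(d,d), on(a), on(c), ready(c)}
optimal plan length = 3; 3 > 1

No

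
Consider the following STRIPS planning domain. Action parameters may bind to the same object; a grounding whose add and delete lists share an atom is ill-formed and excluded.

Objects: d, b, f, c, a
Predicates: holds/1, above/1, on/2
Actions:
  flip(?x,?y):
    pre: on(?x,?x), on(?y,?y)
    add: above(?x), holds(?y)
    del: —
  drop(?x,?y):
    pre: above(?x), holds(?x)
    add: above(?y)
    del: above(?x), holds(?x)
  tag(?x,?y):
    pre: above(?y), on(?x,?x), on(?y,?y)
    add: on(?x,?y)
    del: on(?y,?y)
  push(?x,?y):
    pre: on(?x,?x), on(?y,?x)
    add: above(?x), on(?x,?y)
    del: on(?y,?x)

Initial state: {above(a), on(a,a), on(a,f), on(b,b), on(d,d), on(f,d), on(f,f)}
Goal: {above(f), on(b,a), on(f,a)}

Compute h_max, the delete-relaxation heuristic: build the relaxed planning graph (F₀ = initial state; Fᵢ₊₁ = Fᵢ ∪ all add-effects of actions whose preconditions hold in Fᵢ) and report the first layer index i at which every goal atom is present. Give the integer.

1

F0 = init (7 atoms)
F1 = F0 ∪ {above(b), above(d), above(f), holds(a), holds(b), holds(d), holds(f), on(b,a), on(d,a), on(d,f), on(f,a)}  (18 atoms)
goal ⊆ F1  ⇒  h_max = 1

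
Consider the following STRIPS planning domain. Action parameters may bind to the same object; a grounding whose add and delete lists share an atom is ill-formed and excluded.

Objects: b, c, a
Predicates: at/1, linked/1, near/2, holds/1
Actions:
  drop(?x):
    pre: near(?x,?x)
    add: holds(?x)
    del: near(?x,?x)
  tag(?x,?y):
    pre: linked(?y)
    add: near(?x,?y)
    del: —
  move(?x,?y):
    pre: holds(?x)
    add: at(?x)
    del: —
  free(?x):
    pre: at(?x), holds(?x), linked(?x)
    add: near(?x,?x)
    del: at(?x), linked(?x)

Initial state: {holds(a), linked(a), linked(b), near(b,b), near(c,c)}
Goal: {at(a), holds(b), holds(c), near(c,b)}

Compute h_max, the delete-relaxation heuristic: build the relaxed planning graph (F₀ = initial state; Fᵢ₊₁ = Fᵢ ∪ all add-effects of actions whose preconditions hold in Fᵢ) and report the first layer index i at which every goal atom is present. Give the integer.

1

F0 = init (5 atoms)
F1 = F0 ∪ {at(a), holds(b), holds(c), near(a,a), near(a,b), near(b,a), near(c,a), near(c,b)}  (13 atoms)
goal ⊆ F1  ⇒  h_max = 1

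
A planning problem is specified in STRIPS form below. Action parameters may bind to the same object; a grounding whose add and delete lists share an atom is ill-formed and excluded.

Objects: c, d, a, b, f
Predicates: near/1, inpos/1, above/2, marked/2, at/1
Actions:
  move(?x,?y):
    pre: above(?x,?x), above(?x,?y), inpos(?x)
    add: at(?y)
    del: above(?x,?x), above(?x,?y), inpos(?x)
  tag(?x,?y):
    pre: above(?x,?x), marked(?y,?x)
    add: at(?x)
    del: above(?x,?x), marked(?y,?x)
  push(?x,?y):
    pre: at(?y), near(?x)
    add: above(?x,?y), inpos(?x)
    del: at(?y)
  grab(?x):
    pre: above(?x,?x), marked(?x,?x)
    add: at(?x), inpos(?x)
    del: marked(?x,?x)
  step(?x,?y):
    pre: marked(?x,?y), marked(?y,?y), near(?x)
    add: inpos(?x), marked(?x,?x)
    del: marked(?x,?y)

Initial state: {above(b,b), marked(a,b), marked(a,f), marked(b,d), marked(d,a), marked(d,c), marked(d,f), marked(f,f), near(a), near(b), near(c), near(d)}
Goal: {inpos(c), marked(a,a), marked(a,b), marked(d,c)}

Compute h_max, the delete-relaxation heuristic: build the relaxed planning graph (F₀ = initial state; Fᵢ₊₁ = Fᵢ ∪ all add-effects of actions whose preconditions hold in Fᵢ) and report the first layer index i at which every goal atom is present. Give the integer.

2

F0 = init (12 atoms)
F1 = F0 ∪ {at(b), inpos(a), inpos(d), marked(a,a), marked(d,d)}  (17 atoms)
F2 = F1 ∪ {above(a,b), above(c,b), above(d,b), inpos(b), inpos(c), marked(b,b)}  (23 atoms)
goal ⊆ F2  ⇒  h_max = 2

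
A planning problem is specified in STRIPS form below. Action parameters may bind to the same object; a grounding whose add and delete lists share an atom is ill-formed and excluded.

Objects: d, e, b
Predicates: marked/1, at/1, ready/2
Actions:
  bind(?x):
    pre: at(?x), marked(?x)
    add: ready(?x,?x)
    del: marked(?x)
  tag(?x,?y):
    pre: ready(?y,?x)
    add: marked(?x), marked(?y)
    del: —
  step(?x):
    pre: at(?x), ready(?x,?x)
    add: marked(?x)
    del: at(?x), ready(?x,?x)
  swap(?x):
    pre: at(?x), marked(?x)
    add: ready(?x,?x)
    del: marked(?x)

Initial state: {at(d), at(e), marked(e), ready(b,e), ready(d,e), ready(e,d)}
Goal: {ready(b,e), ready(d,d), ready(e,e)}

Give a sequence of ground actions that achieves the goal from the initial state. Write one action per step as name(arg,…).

bind(e); tag(d,e); bind(d)

1. bind(e)  →  {at(d), at(e), ready(b,e), ready(d,e), ready(e,d), ready(e,e)}
2. tag(d,e)  →  {at(d), at(e), marked(d), marked(e), ready(b,e), ready(d,e), ready(e,d), ready(e,e)}
3. bind(d)  →  {at(d), at(e), marked(e), ready(b,e), ready(d,d), ready(d,e), ready(e,d), ready(e,e)}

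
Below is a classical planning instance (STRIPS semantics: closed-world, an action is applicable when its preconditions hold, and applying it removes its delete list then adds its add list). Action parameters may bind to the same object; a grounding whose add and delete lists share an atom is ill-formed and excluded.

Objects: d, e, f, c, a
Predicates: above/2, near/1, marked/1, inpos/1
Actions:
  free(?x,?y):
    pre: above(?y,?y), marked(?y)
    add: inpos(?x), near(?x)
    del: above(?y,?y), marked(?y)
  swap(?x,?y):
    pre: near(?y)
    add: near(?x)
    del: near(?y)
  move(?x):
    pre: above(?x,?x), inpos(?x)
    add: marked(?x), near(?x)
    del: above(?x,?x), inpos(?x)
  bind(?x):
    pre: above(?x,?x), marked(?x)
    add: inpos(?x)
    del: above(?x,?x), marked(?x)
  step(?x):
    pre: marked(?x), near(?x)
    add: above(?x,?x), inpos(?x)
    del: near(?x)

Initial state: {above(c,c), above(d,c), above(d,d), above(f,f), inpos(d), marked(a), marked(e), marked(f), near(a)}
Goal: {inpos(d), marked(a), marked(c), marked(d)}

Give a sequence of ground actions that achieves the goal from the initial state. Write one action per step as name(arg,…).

free(c,f); move(d); move(c); step(d)

1. free(c,f)  →  {above(c,c), above(d,c), above(d,d), inpos(c), inpos(d), marked(a), marked(e), near(a), near(c)}
2. move(d)  →  {above(c,c), above(d,c), inpos(c), marked(a), marked(d), marked(e), near(a), near(c), near(d)}
3. move(c)  →  {above(d,c), marked(a), marked(c), marked(d), marked(e), near(a), near(c), near(d)}
4. step(d)  →  {above(d,c), above(d,d), inpos(d), marked(a), marked(c), marked(d), marked(e), near(a), near(c)}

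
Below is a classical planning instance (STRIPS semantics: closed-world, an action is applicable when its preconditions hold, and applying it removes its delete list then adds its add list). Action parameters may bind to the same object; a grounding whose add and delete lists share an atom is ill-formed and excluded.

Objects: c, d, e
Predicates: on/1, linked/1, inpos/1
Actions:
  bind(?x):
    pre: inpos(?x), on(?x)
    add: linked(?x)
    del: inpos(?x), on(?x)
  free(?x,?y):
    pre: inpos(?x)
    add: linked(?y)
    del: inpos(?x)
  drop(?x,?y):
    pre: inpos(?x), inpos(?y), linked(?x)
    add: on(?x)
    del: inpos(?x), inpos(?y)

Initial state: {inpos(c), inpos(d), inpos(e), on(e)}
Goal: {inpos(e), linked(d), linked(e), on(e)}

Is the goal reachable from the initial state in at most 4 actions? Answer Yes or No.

Yes

1. free(c,d)  →  {inpos(d), inpos(e), linked(d), on(e)}
2. free(d,e)  →  {inpos(e), linked(d), linked(e), on(e)}
optimal plan length = 2; 2 ≤ 4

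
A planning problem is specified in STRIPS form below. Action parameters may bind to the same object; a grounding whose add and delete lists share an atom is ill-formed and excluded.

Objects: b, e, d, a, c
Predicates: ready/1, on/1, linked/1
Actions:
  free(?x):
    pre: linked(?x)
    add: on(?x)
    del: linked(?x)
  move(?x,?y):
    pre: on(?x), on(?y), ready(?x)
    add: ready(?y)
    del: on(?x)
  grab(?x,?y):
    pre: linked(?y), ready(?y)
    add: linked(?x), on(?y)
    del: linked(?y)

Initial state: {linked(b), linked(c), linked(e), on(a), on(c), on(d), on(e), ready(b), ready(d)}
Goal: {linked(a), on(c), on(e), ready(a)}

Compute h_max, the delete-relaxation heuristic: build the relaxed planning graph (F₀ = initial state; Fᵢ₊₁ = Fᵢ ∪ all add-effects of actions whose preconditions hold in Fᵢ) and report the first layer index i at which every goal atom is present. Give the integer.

1

F0 = init (9 atoms)
F1 = F0 ∪ {linked(a), linked(d), on(b), ready(a), ready(c), ready(e)}  (15 atoms)
goal ⊆ F1  ⇒  h_max = 1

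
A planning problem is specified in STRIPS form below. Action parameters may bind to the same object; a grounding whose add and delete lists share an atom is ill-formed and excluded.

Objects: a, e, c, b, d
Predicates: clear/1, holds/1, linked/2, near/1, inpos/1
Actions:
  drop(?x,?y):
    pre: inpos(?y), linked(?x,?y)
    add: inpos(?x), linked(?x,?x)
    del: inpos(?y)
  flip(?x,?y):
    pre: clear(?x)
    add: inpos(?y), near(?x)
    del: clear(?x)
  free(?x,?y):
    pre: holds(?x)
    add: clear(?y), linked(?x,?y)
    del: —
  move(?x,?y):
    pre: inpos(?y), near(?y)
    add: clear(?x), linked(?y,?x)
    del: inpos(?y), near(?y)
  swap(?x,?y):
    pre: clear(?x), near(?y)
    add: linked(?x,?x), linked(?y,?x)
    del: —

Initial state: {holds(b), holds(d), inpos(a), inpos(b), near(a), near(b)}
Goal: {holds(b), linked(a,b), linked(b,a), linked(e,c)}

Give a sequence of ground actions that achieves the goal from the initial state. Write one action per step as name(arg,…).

1. free(b,a)  →  {clear(a), holds(b), holds(d), inpos(a), inpos(b), linked(b,a), near(a), near(b)}
2. free(b,e)  →  {clear(a), clear(e), holds(b), holds(d), inpos(a), inpos(b), linked(b,a), linked(b,e), near(a), near(b)}
3. flip(e,e)  →  {clear(a), holds(b), holds(d), inpos(a), inpos(b), inpos(e), linked(b,a), linked(b,e), near(a), near(b), near(e)}
4. move(c,e)  →  {clear(a), clear(c), holds(b), holds(d), inpos(a), inpos(b), linked(b,a), linked(b,e), linked(e,c), near(a), near(b)}
5. move(b,a)  →  {clear(a), clear(b), clear(c), holds(b), holds(d), inpos(b), linked(a,b), linked(b,a), linked(b,e), linked(e,c), near(b)}

free(b,a); free(b,e); flip(e,e); move(c,e); move(b,a)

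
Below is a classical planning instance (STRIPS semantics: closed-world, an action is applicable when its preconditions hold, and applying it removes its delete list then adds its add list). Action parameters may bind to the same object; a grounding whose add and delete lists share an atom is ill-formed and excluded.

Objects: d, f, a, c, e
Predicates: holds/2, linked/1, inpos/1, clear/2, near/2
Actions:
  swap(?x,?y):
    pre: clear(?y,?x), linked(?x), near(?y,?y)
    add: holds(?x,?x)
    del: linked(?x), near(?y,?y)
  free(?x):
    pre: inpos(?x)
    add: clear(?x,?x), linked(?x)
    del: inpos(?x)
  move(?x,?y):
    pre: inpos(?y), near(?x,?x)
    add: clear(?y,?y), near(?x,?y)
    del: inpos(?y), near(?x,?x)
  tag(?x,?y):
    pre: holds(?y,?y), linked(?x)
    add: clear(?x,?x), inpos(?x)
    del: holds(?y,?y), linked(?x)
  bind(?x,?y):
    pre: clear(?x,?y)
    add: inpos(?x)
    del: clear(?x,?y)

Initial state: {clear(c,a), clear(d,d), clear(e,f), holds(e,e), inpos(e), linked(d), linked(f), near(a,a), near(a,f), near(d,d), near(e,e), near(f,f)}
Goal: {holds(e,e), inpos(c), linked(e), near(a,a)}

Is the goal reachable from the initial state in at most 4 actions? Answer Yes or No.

Yes

1. free(e)  →  {clear(c,a), clear(d,d), clear(e,e), clear(e,f), holds(e,e), linked(d), linked(e), linked(f), near(a,a), near(a,f), near(d,d), near(e,e), near(f,f)}
2. bind(c,a)  →  {clear(d,d), clear(e,e), clear(e,f), holds(e,e), inpos(c), linked(d), linked(e), linked(f), near(a,a), near(a,f), near(d,d), near(e,e), near(f,f)}
optimal plan length = 2; 2 ≤ 4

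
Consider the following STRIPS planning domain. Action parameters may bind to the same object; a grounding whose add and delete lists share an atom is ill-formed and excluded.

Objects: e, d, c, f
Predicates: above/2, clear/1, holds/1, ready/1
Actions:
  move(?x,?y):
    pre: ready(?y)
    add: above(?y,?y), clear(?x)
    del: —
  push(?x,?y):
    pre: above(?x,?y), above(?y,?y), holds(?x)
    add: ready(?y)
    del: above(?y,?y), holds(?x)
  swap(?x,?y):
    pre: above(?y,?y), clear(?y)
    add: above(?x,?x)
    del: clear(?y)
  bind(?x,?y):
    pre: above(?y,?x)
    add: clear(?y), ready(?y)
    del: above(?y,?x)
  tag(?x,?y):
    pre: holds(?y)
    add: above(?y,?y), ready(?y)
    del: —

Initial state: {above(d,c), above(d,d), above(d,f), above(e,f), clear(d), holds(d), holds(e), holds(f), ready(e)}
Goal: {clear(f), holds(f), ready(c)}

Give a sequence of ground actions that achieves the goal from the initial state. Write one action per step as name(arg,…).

1. move(f,e)  →  {above(d,c), above(d,d), above(d,f), above(e,e), above(e,f), clear(d), clear(f), holds(d), holds(e), holds(f), ready(e)}
2. swap(c,d)  →  {above(c,c), above(d,c), above(d,d), above(d,f), above(e,e), above(e,f), clear(f), holds(d), holds(e), holds(f), ready(e)}
3. push(d,c)  →  {above(d,c), above(d,d), above(d,f), above(e,e), above(e,f), clear(f), holds(e), holds(f), ready(c), ready(e)}

move(f,e); swap(c,d); push(d,c)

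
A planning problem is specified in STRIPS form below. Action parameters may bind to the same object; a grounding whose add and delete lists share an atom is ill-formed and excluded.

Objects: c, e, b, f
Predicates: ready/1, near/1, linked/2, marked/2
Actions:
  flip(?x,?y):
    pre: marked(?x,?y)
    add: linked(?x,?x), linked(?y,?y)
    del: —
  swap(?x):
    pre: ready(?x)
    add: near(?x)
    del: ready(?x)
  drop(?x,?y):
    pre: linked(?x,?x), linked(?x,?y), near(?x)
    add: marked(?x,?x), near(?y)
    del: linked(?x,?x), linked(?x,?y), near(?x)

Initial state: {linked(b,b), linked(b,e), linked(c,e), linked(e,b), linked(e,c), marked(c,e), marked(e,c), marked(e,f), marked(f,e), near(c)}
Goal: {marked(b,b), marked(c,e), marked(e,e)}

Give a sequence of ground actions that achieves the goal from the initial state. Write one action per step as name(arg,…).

1. flip(c,e)  →  {linked(b,b), linked(b,e), linked(c,c), linked(c,e), linked(e,b), linked(e,c), linked(e,e), marked(c,e), marked(e,c), marked(e,f), marked(f,e), near(c)}
2. drop(c,e)  →  {linked(b,b), linked(b,e), linked(e,b), linked(e,c), linked(e,e), marked(c,c), marked(c,e), marked(e,c), marked(e,f), marked(f,e), near(e)}
3. drop(e,b)  →  {linked(b,b), linked(b,e), linked(e,c), marked(c,c), marked(c,e), marked(e,c), marked(e,e), marked(e,f), marked(f,e), near(b)}
4. drop(b,e)  →  {linked(e,c), marked(b,b), marked(c,c), marked(c,e), marked(e,c), marked(e,e), marked(e,f), marked(f,e), near(e)}

flip(c,e); drop(c,e); drop(e,b); drop(b,e)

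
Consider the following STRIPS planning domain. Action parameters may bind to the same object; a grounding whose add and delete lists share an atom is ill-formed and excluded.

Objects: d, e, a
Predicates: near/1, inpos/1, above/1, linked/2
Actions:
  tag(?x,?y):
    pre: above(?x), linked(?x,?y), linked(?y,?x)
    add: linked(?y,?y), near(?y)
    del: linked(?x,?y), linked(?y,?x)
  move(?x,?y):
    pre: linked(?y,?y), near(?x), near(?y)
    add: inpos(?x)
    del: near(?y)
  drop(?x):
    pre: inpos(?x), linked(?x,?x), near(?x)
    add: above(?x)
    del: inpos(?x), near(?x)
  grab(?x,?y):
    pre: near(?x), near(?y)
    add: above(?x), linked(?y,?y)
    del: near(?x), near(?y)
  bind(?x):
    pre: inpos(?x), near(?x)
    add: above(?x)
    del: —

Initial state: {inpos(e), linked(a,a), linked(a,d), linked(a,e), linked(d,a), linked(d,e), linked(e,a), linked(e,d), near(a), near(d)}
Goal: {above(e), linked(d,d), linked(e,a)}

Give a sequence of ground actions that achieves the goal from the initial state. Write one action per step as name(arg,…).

1. grab(d,d)  →  {above(d), inpos(e), linked(a,a), linked(a,d), linked(a,e), linked(d,a), linked(d,d), linked(d,e), linked(e,a), linked(e,d), near(a)}
2. tag(d,e)  →  {above(d), inpos(e), linked(a,a), linked(a,d), linked(a,e), linked(d,a), linked(d,d), linked(e,a), linked(e,e), near(a), near(e)}
3. drop(e)  →  {above(d), above(e), linked(a,a), linked(a,d), linked(a,e), linked(d,a), linked(d,d), linked(e,a), linked(e,e), near(a)}

grab(d,d); tag(d,e); drop(e)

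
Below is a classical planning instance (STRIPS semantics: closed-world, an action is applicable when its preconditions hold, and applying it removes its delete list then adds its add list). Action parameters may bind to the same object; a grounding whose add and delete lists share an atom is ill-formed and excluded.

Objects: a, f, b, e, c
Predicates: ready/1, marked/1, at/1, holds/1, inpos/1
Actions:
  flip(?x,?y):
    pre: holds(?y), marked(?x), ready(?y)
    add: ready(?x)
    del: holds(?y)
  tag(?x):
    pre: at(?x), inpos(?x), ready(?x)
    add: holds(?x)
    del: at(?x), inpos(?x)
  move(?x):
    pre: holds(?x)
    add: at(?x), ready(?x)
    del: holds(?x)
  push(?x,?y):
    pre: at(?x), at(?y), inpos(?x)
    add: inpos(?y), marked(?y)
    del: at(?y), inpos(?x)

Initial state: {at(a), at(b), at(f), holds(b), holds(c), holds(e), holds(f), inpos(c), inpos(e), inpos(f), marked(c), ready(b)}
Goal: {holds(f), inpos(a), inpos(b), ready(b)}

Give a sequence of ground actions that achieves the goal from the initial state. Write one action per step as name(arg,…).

1. move(e)  →  {at(a), at(b), at(e), at(f), holds(b), holds(c), holds(f), inpos(c), inpos(e), inpos(f), marked(c), ready(b), ready(e)}
2. push(f,a)  →  {at(b), at(e), at(f), holds(b), holds(c), holds(f), inpos(a), inpos(c), inpos(e), marked(a), marked(c), ready(b), ready(e)}
3. push(e,b)  →  {at(e), at(f), holds(b), holds(c), holds(f), inpos(a), inpos(b), inpos(c), marked(a), marked(b), marked(c), ready(b), ready(e)}

move(e); push(f,a); push(e,b)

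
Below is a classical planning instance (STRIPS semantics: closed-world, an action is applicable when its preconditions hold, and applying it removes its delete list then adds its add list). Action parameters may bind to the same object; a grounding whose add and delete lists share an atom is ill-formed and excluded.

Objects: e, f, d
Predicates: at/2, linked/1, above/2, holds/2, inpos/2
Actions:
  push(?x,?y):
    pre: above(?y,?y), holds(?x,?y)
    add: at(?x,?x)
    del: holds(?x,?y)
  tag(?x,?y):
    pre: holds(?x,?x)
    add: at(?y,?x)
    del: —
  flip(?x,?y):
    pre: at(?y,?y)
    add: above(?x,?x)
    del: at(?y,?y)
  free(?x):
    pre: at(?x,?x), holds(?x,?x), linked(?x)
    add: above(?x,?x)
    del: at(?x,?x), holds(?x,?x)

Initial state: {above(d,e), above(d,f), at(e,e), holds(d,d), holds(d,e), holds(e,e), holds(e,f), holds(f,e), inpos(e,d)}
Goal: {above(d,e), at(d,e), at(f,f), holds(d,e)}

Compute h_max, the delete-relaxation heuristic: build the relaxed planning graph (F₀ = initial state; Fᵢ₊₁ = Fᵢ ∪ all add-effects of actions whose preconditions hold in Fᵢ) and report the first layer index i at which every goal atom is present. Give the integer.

2

F0 = init (9 atoms)
F1 = F0 ∪ {above(d,d), above(e,e), above(f,f), at(d,d), at(d,e), at(e,d), at(f,d), at(f,e)}  (17 atoms)
F2 = F1 ∪ {at(f,f)}  (18 atoms)
goal ⊆ F2  ⇒  h_max = 2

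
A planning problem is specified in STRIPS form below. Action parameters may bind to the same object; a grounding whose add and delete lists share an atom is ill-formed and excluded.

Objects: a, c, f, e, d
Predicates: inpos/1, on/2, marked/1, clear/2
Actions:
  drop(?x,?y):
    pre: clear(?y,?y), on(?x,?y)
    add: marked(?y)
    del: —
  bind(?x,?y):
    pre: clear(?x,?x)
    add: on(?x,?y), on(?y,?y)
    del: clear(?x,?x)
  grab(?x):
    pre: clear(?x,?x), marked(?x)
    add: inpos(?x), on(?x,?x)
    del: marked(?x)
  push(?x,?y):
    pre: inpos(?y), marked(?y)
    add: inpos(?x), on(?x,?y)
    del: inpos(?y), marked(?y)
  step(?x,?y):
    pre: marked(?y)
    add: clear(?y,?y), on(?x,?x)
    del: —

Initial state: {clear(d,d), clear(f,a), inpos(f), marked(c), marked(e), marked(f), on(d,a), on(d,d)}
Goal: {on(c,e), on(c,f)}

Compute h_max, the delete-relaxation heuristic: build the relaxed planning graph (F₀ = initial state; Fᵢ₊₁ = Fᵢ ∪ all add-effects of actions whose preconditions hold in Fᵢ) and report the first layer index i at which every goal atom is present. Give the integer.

F0 = init (8 atoms)
F1 = F0 ∪ {clear(c,c), clear(e,e), clear(f,f), inpos(a), inpos(c), inpos(d), inpos(e), marked(d), on(a,a), on(a,f), on(c,c), on(c,f), on(d,c), on(d,e), on(d,f), on(e,e), on(e,f), on(f,f)}  (26 atoms)
F2 = F1 ∪ {on(a,c), on(a,d), on(a,e), on(c,a), on(c,d), on(c,e), on(e,a), on(e,c), on(e,d), on(f,a), on(f,c), on(f,d), on(f,e)}  (39 atoms)
goal ⊆ F2  ⇒  h_max = 2

2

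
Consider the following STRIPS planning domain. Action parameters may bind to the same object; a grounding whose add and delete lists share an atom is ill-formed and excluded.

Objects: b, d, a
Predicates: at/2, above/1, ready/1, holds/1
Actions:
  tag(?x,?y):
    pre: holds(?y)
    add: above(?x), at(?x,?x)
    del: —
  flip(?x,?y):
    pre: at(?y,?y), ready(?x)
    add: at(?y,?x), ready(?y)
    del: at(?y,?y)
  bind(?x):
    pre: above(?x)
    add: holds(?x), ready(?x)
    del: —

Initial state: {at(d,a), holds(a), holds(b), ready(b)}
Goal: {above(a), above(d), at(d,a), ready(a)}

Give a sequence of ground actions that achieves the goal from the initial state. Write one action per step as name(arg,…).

1. tag(d,b)  →  {above(d), at(d,a), at(d,d), holds(a), holds(b), ready(b)}
2. tag(a,b)  →  {above(a), above(d), at(a,a), at(d,a), at(d,d), holds(a), holds(b), ready(b)}
3. flip(b,a)  →  {above(a), above(d), at(a,b), at(d,a), at(d,d), holds(a), holds(b), ready(a), ready(b)}

tag(d,b); tag(a,b); flip(b,a)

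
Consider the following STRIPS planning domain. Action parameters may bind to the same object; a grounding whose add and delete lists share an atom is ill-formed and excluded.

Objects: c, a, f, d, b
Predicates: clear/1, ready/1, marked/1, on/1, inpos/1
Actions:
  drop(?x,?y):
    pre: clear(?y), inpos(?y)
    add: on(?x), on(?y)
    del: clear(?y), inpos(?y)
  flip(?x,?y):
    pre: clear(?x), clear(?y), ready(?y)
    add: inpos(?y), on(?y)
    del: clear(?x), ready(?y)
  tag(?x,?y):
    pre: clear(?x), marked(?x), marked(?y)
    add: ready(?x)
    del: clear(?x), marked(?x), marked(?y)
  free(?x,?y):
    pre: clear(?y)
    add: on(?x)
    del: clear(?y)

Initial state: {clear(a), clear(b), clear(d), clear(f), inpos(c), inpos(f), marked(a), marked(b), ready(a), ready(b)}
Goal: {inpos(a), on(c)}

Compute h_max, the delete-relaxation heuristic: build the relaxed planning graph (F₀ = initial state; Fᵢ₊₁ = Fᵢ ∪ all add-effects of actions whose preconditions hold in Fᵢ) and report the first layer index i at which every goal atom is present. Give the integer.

1

F0 = init (10 atoms)
F1 = F0 ∪ {inpos(a), inpos(b), on(a), on(b), on(c), on(d), on(f)}  (17 atoms)
goal ⊆ F1  ⇒  h_max = 1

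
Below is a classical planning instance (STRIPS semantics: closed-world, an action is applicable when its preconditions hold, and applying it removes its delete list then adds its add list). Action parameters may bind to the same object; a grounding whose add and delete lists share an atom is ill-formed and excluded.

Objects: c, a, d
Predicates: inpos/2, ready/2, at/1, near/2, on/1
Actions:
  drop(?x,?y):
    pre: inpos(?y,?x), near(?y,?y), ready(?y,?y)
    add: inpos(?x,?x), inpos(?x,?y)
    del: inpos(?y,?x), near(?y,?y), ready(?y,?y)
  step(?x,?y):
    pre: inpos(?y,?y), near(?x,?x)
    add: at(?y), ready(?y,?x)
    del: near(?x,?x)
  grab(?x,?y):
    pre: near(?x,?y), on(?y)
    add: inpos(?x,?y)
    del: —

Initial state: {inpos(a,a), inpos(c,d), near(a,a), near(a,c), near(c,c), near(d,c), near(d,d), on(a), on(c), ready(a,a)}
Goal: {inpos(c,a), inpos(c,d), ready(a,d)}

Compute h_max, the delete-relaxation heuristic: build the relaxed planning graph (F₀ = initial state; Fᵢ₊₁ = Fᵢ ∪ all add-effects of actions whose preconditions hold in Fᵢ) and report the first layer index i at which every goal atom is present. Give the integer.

2

F0 = init (10 atoms)
F1 = F0 ∪ {at(a), inpos(a,c), inpos(c,c), inpos(d,c), ready(a,c), ready(a,d)}  (16 atoms)
F2 = F1 ∪ {at(c), inpos(c,a), ready(c,a), ready(c,c), ready(c,d)}  (21 atoms)
goal ⊆ F2  ⇒  h_max = 2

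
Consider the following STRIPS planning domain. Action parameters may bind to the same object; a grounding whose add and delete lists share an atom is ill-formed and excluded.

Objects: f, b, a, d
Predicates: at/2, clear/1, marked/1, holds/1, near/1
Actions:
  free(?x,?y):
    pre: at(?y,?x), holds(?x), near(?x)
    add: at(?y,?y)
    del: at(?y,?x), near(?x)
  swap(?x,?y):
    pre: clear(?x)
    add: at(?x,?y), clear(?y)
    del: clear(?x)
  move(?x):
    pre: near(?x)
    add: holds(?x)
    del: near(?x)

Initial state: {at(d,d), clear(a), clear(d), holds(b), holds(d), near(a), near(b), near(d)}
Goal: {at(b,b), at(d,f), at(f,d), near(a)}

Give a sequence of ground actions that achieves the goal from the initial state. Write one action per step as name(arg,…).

1. swap(a,b)  →  {at(a,b), at(d,d), clear(b), clear(d), holds(b), holds(d), near(a), near(b), near(d)}
2. swap(b,d)  →  {at(a,b), at(b,d), at(d,d), clear(d), holds(b), holds(d), near(a), near(b), near(d)}
3. free(d,b)  →  {at(a,b), at(b,b), at(d,d), clear(d), holds(b), holds(d), near(a), near(b)}
4. swap(d,f)  →  {at(a,b), at(b,b), at(d,d), at(d,f), clear(f), holds(b), holds(d), near(a), near(b)}
5. swap(f,d)  →  {at(a,b), at(b,b), at(d,d), at(d,f), at(f,d), clear(d), holds(b), holds(d), near(a), near(b)}

swap(a,b); swap(b,d); free(d,b); swap(d,f); swap(f,d)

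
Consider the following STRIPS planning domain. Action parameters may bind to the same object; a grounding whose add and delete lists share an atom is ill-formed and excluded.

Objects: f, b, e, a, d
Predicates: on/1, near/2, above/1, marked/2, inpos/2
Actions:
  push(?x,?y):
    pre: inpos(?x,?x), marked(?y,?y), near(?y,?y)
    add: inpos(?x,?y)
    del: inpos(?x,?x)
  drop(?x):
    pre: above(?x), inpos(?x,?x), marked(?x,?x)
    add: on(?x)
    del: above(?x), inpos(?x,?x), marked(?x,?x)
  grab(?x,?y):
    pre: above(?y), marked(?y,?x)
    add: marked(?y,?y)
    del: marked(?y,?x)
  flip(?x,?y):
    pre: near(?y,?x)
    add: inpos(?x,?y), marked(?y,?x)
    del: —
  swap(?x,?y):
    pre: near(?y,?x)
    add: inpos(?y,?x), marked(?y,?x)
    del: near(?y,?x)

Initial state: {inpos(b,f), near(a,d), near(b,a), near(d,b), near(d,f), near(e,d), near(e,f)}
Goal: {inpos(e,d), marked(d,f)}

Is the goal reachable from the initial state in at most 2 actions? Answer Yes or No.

Yes

1. flip(f,d)  →  {inpos(b,f), inpos(f,d), marked(d,f), near(a,d), near(b,a), near(d,b), near(d,f), near(e,d), near(e,f)}
2. swap(d,e)  →  {inpos(b,f), inpos(e,d), inpos(f,d), marked(d,f), marked(e,d), near(a,d), near(b,a), near(d,b), near(d,f), near(e,f)}
optimal plan length = 2; 2 ≤ 2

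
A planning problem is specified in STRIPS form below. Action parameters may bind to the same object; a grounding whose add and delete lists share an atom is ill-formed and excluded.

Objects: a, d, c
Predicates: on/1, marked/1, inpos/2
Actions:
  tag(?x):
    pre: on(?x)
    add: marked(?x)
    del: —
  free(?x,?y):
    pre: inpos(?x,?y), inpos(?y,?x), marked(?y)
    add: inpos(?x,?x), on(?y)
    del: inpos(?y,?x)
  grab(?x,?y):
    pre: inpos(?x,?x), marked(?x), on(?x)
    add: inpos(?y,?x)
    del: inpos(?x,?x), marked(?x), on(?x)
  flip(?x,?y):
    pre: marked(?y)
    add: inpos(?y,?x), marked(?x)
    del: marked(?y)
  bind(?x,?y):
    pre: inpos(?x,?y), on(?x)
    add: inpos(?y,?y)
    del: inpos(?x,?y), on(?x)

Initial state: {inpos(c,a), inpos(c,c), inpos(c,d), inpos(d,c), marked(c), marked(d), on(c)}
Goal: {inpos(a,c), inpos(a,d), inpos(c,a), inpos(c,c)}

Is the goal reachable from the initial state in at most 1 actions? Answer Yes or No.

1. grab(c,a)  →  {inpos(a,c), inpos(c,a), inpos(c,d), inpos(d,c), marked(d)}
2. free(c,d)  →  {inpos(a,c), inpos(c,a), inpos(c,c), inpos(c,d), marked(d), on(d)}
3. flip(a,d)  →  {inpos(a,c), inpos(c,a), inpos(c,c), inpos(c,d), inpos(d,a), marked(a), on(d)}
4. flip(d,a)  →  {inpos(a,c), inpos(a,d), inpos(c,a), inpos(c,c), inpos(c,d), inpos(d,a), marked(d), on(d)}
optimal plan length = 4; 4 > 1

No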